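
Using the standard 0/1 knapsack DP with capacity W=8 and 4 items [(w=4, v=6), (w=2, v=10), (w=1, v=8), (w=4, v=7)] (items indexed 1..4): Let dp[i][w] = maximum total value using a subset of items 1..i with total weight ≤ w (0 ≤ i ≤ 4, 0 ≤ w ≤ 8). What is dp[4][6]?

18

i\w   0   1   2   3   4   5   6   7   8
  0   0   0   0   0   0   0   0   0   0
  1   0   0   0   0   6   6   6   6   6
  2   0   0  10  10  10  10  16  16  16
  3   0   8  10  18  18  18  18  24  24
  4   0   8  10  18  18  18  18  25  25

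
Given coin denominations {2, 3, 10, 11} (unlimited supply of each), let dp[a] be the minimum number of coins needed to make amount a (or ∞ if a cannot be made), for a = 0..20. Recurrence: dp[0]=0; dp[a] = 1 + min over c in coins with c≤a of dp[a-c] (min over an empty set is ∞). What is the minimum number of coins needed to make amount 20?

 a  0  1  2  3  4  5  6  7  8  9 10 11 12 13 14 15 16 17 18 19 20
dp  0  -  1  1  2  2  2  3  3  3  1  1  2  2  2  3  3  3  4  4  2
(- denotes ∞ / unreachable)

2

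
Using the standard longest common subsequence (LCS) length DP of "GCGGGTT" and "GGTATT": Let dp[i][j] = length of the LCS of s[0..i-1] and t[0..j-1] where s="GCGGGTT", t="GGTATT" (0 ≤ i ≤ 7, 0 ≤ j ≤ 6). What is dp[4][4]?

2

   ''  G  G  T  A  T  T
''  0  0  0  0  0  0  0
 G  0  1  1  1  1  1  1
 C  0  1  1  1  1  1  1
 G  0  1  2  2  2  2  2
 G  0  1  2  2  2  2  2
 G  0  1  2  2  2  2  2
 T  0  1  2  3  3  3  3
 T  0  1  2  3  3  4  4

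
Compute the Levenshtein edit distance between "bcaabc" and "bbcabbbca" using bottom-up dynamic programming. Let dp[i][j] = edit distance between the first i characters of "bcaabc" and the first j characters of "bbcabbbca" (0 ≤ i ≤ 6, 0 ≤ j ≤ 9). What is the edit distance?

   ''  b  b  c  a  b  b  b  c  a
''  0  1  2  3  4  5  6  7  8  9
 b  1  0  1  2  3  4  5  6  7  8
 c  2  1  1  1  2  3  4  5  6  7
 a  3  2  2  2  1  2  3  4  5  6
 a  4  3  3  3  2  2  3  4  5  5
 b  5  4  3  4  3  2  2  3  4  5
 c  6  5  4  3  4  3  3  3  3  4

4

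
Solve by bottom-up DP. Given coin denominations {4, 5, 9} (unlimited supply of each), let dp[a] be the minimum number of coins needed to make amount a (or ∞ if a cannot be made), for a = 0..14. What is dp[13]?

2

 a  0  1  2  3  4  5  6  7  8  9 10 11 12 13 14
dp  0  -  -  -  1  1  -  -  2  1  2  -  3  2  2
(- denotes ∞ / unreachable)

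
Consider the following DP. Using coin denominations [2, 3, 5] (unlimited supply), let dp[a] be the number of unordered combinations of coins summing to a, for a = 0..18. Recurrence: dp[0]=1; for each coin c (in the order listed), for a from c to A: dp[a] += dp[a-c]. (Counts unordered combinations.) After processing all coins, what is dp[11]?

after  coin     0     1     2     3     4     5     6     7     8     9    10    11    12    13    14    15    16    17    18
          2     1     0     1     0     1     0     1     0     1     0     1     0     1     0     1     0     1     0     1
          3     1     0     1     1     1     1     2     1     2     2     2     2     3     2     3     3     3     3     4
          5     1     0     1     1     1     2     2     2     3     3     4     4     5     5     6     7     7     8     9

4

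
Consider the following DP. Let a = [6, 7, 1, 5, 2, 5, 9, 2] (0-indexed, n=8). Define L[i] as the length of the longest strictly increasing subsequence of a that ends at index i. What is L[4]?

2

   i    0    1    2    3    4    5    6    7
a[i]    6    7    1    5    2    5    9    2
L[i]    1    2    1    2    2    3    4    2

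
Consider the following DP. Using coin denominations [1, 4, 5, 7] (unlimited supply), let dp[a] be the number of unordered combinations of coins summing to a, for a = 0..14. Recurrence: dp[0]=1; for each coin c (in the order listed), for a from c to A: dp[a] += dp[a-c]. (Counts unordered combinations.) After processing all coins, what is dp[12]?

after  coin     0     1     2     3     4     5     6     7     8     9    10    11    12    13    14
          1     1     1     1     1     1     1     1     1     1     1     1     1     1     1     1
          4     1     1     1     1     2     2     2     2     3     3     3     3     4     4     4
          5     1     1     1     1     2     3     3     3     4     5     6     6     7     8     9
          7     1     1     1     1     2     3     3     4     5     6     7     8    10    11    13

10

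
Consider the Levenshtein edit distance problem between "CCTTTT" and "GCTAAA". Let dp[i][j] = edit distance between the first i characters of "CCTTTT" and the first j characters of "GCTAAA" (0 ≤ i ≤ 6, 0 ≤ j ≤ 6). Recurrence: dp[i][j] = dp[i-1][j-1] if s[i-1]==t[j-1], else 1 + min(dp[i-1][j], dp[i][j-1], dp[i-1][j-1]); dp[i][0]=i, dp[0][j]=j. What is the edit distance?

4

   ''  G  C  T  A  A  A
''  0  1  2  3  4  5  6
 C  1  1  1  2  3  4  5
 C  2  2  1  2  3  4  5
 T  3  3  2  1  2  3  4
 T  4  4  3  2  2  3  4
 T  5  5  4  3  3  3  4
 T  6  6  5  4  4  4  4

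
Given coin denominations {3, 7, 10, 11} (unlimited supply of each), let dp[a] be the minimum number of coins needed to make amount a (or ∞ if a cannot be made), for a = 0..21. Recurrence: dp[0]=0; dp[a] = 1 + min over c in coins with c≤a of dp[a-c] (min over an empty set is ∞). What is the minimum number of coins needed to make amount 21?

2

 a  0  1  2  3  4  5  6  7  8  9 10 11 12 13 14 15 16 17 18 19 20 21
dp  0  -  -  1  -  -  2  1  -  3  1  1  4  2  2  5  3  2  2  4  2  2
(- denotes ∞ / unreachable)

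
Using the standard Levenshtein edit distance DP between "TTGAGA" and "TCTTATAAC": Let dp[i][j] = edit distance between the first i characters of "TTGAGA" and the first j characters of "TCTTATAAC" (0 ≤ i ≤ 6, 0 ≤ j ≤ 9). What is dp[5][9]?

6

   ''  T  C  T  T  A  T  A  A  C
''  0  1  2  3  4  5  6  7  8  9
 T  1  0  1  2  3  4  5  6  7  8
 T  2  1  1  1  2  3  4  5  6  7
 G  3  2  2  2  2  3  4  5  6  7
 A  4  3  3  3  3  2  3  4  5  6
 G  5  4  4  4  4  3  3  4  5  6
 A  6  5  5  5  5  4  4  3  4  5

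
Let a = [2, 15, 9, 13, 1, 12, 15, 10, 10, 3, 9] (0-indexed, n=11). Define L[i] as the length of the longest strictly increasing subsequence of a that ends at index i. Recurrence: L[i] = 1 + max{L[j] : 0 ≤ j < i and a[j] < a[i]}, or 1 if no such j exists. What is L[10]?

   i    0    1    2    3    4    5    6    7    8    9   10
a[i]    2   15    9   13    1   12   15   10   10    3    9
L[i]    1    2    2    3    1    3    4    3    3    2    3

3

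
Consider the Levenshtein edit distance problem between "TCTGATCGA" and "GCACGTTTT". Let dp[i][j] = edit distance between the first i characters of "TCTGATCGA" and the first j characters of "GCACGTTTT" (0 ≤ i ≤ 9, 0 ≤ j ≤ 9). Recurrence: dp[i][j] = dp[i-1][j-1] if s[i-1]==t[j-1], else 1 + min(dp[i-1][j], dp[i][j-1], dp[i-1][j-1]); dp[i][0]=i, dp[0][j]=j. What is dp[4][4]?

   ''  G  C  A  C  G  T  T  T  T
''  0  1  2  3  4  5  6  7  8  9
 T  1  1  2  3  4  5  5  6  7  8
 C  2  2  1  2  3  4  5  6  7  8
 T  3  3  2  2  3  4  4  5  6  7
 G  4  3  3  3  3  3  4  5  6  7
 A  5  4  4  3  4  4  4  5  6  7
 T  6  5  5  4  4  5  4  4  5  6
 C  7  6  5  5  4  5  5  5  5  6
 G  8  7  6  6  5  4  5  6  6  6
 A  9  8  7  6  6  5  5  6  7  7

3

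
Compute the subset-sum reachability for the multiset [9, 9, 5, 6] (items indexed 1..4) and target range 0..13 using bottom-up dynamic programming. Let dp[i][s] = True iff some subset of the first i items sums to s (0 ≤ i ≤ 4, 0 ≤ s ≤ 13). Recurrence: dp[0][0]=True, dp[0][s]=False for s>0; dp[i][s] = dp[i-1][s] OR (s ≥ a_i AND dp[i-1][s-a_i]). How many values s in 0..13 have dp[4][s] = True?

5

i\s   0   1   2   3   4   5   6   7   8   9  10  11  12  13
  0   T   F   F   F   F   F   F   F   F   F   F   F   F   F
  1   T   F   F   F   F   F   F   F   F   T   F   F   F   F
  2   T   F   F   F   F   F   F   F   F   T   F   F   F   F
  3   T   F   F   F   F   T   F   F   F   T   F   F   F   F
  4   T   F   F   F   F   T   T   F   F   T   F   T   F   F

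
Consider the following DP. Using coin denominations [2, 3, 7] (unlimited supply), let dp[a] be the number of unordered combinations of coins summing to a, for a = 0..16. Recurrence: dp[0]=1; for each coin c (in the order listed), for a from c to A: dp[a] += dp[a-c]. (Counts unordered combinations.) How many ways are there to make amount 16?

6

after  coin     0     1     2     3     4     5     6     7     8     9    10    11    12    13    14    15    16
          2     1     0     1     0     1     0     1     0     1     0     1     0     1     0     1     0     1
          3     1     0     1     1     1     1     2     1     2     2     2     2     3     2     3     3     3
          7     1     0     1     1     1     1     2     2     2     3     3     3     4     4     5     5     6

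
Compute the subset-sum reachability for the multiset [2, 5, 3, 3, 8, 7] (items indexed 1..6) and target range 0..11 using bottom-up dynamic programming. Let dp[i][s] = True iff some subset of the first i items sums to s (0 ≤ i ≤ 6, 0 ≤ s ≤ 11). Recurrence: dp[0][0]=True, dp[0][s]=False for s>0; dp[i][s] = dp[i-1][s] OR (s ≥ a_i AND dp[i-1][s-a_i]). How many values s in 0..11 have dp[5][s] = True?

9

i\s   0   1   2   3   4   5   6   7   8   9  10  11
  0   T   F   F   F   F   F   F   F   F   F   F   F
  1   T   F   T   F   F   F   F   F   F   F   F   F
  2   T   F   T   F   F   T   F   T   F   F   F   F
  3   T   F   T   T   F   T   F   T   T   F   T   F
  4   T   F   T   T   F   T   T   T   T   F   T   T
  5   T   F   T   T   F   T   T   T   T   F   T   T
  6   T   F   T   T   F   T   T   T   T   T   T   T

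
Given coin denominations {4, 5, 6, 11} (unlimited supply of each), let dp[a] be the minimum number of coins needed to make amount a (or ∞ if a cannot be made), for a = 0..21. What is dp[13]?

3

 a  0  1  2  3  4  5  6  7  8  9 10 11 12 13 14 15 16 17 18 19 20 21
dp  0  -  -  -  1  1  1  -  2  2  2  1  2  3  3  2  2  2  3  3  3  3
(- denotes ∞ / unreachable)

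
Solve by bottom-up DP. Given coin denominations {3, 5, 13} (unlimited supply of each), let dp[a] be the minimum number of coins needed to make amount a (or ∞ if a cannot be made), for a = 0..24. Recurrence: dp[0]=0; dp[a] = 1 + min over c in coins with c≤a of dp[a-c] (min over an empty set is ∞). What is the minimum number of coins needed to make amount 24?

 a  0  1  2  3  4  5  6  7  8  9 10 11 12 13 14 15 16 17 18 19 20 21 22 23 24
dp  0  -  -  1  -  1  2  -  2  3  2  3  4  1  4  3  2  5  2  3  4  3  4  3  4
(- denotes ∞ / unreachable)

4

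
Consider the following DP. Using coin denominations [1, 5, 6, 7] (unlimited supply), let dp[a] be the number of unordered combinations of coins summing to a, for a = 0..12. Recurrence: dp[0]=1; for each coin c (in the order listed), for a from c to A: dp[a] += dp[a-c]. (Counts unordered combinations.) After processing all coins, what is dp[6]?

after  coin     0     1     2     3     4     5     6     7     8     9    10    11    12
          1     1     1     1     1     1     1     1     1     1     1     1     1     1
          5     1     1     1     1     1     2     2     2     2     2     3     3     3
          6     1     1     1     1     1     2     3     3     3     3     4     5     6
          7     1     1     1     1     1     2     3     4     4     4     5     6     8

3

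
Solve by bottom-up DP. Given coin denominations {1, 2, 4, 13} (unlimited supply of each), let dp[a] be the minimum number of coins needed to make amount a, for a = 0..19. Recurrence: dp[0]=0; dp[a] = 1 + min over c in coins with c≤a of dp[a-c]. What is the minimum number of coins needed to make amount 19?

3

 a  0  1  2  3  4  5  6  7  8  9 10 11 12 13 14 15 16 17 18 19
dp  0  1  1  2  1  2  2  3  2  3  3  4  3  1  2  2  3  2  3  3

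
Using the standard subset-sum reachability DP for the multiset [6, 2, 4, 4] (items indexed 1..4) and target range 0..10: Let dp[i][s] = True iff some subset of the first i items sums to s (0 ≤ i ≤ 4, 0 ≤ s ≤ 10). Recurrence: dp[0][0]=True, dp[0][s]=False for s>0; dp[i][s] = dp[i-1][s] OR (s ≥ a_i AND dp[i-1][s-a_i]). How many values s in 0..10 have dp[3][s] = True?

6

i\s   0   1   2   3   4   5   6   7   8   9  10
  0   T   F   F   F   F   F   F   F   F   F   F
  1   T   F   F   F   F   F   T   F   F   F   F
  2   T   F   T   F   F   F   T   F   T   F   F
  3   T   F   T   F   T   F   T   F   T   F   T
  4   T   F   T   F   T   F   T   F   T   F   T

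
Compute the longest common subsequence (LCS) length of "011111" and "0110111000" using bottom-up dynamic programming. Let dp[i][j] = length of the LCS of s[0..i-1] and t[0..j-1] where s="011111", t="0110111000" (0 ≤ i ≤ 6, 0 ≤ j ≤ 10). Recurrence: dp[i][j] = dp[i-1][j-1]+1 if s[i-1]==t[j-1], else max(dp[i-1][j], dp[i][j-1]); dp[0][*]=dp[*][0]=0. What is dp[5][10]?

5

   ''  0  1  1  0  1  1  1  0  0  0
''  0  0  0  0  0  0  0  0  0  0  0
 0  0  1  1  1  1  1  1  1  1  1  1
 1  0  1  2  2  2  2  2  2  2  2  2
 1  0  1  2  3  3  3  3  3  3  3  3
 1  0  1  2  3  3  4  4  4  4  4  4
 1  0  1  2  3  3  4  5  5  5  5  5
 1  0  1  2  3  3  4  5  6  6  6  6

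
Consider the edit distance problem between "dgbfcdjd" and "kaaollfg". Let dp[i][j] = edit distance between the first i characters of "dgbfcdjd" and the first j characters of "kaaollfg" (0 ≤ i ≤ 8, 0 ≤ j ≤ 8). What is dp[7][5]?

7

   ''  k  a  a  o  l  l  f  g
''  0  1  2  3  4  5  6  7  8
 d  1  1  2  3  4  5  6  7  8
 g  2  2  2  3  4  5  6  7  7
 b  3  3  3  3  4  5  6  7  8
 f  4  4  4  4  4  5  6  6  7
 c  5  5  5  5  5  5  6  7  7
 d  6  6  6  6  6  6  6  7  8
 j  7  7  7  7  7  7  7  7  8
 d  8  8  8  8  8  8  8  8  8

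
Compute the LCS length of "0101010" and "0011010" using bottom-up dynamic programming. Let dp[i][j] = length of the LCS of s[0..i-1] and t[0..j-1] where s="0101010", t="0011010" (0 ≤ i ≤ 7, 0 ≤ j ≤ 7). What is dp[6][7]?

5

   ''  0  0  1  1  0  1  0
''  0  0  0  0  0  0  0  0
 0  0  1  1  1  1  1  1  1
 1  0  1  1  2  2  2  2  2
 0  0  1  2  2  2  3  3  3
 1  0  1  2  3  3  3  4  4
 0  0  1  2  3  3  4  4  5
 1  0  1  2  3  4  4  5  5
 0  0  1  2  3  4  5  5  6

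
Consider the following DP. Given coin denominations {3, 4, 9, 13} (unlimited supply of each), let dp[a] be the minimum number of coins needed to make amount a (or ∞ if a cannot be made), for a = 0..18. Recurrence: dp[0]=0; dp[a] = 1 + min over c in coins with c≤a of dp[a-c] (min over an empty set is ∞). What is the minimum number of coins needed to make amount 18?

2

 a  0  1  2  3  4  5  6  7  8  9 10 11 12 13 14 15 16 17 18
dp  0  -  -  1  1  -  2  2  2  1  3  3  2  1  4  3  2  2  2
(- denotes ∞ / unreachable)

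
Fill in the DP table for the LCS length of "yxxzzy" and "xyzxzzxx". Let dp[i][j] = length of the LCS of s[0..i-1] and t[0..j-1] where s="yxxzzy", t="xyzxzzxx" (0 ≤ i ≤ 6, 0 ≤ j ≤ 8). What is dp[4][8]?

3

   ''  x  y  z  x  z  z  x  x
''  0  0  0  0  0  0  0  0  0
 y  0  0  1  1  1  1  1  1  1
 x  0  1  1  1  2  2  2  2  2
 x  0  1  1  1  2  2  2  3  3
 z  0  1  1  2  2  3  3  3  3
 z  0  1  1  2  2  3  4  4  4
 y  0  1  2  2  2  3  4  4  4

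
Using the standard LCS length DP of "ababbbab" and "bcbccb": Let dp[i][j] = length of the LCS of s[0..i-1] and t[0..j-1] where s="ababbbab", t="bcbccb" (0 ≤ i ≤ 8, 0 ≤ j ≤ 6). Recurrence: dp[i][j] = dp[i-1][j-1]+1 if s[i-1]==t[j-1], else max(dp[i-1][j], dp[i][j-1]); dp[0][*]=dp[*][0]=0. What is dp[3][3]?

   ''  b  c  b  c  c  b
''  0  0  0  0  0  0  0
 a  0  0  0  0  0  0  0
 b  0  1  1  1  1  1  1
 a  0  1  1  1  1  1  1
 b  0  1  1  2  2  2  2
 b  0  1  1  2  2  2  3
 b  0  1  1  2  2  2  3
 a  0  1  1  2  2  2  3
 b  0  1  1  2  2  2  3

1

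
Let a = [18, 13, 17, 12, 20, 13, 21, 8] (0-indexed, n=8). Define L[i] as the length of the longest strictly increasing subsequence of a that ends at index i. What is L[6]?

   i    0    1    2    3    4    5    6    7
a[i]   18   13   17   12   20   13   21    8
L[i]    1    1    2    1    3    2    4    1

4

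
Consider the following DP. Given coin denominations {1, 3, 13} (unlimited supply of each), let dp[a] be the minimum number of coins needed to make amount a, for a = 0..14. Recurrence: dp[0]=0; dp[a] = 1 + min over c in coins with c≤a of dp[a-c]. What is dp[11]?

5

 a  0  1  2  3  4  5  6  7  8  9 10 11 12 13 14
dp  0  1  2  1  2  3  2  3  4  3  4  5  4  1  2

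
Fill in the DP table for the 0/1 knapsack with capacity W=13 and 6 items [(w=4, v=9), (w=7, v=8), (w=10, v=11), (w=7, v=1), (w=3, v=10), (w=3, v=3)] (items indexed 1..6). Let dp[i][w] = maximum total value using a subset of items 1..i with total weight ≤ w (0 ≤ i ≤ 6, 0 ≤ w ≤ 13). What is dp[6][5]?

10

i\w   0   1   2   3   4   5   6   7   8   9  10  11  12  13
  0   0   0   0   0   0   0   0   0   0   0   0   0   0   0
  1   0   0   0   0   9   9   9   9   9   9   9   9   9   9
  2   0   0   0   0   9   9   9   9   9   9   9  17  17  17
  3   0   0   0   0   9   9   9   9   9   9  11  17  17  17
  4   0   0   0   0   9   9   9   9   9   9  11  17  17  17
  5   0   0   0  10  10  10  10  19  19  19  19  19  19  21
  6   0   0   0  10  10  10  13  19  19  19  22  22  22  22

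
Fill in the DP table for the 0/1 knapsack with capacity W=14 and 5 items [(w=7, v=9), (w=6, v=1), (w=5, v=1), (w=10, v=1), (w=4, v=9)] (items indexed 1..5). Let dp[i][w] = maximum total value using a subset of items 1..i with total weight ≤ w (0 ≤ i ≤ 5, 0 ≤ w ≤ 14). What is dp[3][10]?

9

i\w   0   1   2   3   4   5   6   7   8   9  10  11  12  13  14
  0   0   0   0   0   0   0   0   0   0   0   0   0   0   0   0
  1   0   0   0   0   0   0   0   9   9   9   9   9   9   9   9
  2   0   0   0   0   0   0   1   9   9   9   9   9   9  10  10
  3   0   0   0   0   0   1   1   9   9   9   9   9  10  10  10
  4   0   0   0   0   0   1   1   9   9   9   9   9  10  10  10
  5   0   0   0   0   9   9   9   9   9  10  10  18  18  18  18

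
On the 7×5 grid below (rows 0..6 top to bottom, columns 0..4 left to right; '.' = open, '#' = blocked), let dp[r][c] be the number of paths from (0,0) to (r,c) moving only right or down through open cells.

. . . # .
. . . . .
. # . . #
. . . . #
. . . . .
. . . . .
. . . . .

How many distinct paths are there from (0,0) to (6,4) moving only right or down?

79

r\c   0   1   2   3   4
  0   1   1   1   0   0
  1   1   2   3   3   3
  2   1   0   3   6   0
  3   1   1   4  10   0
  4   1   2   6  16  16
  5   1   3   9  25  41
  6   1   4  13  38  79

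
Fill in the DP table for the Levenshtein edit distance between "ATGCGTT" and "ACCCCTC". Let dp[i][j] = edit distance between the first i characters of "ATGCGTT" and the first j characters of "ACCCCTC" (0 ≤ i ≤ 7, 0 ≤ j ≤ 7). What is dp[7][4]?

5

   ''  A  C  C  C  C  T  C
''  0  1  2  3  4  5  6  7
 A  1  0  1  2  3  4  5  6
 T  2  1  1  2  3  4  4  5
 G  3  2  2  2  3  4  5  5
 C  4  3  2  2  2  3  4  5
 G  5  4  3  3  3  3  4  5
 T  6  5  4  4  4  4  3  4
 T  7  6  5  5  5  5  4  4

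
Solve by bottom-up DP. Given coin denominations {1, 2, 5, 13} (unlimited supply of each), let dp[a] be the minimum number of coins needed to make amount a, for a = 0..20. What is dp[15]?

2

 a  0  1  2  3  4  5  6  7  8  9 10 11 12 13 14 15 16 17 18 19 20
dp  0  1  1  2  2  1  2  2  3  3  2  3  3  1  2  2  3  3  2  3  3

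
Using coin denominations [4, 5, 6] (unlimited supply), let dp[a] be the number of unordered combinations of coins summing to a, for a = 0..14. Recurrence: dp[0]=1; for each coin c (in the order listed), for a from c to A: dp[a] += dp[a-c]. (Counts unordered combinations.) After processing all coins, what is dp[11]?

after  coin     0     1     2     3     4     5     6     7     8     9    10    11    12    13    14
          4     1     0     0     0     1     0     0     0     1     0     0     0     1     0     0
          5     1     0     0     0     1     1     0     0     1     1     1     0     1     1     1
          6     1     0     0     0     1     1     1     0     1     1     2     1     2     1     2

1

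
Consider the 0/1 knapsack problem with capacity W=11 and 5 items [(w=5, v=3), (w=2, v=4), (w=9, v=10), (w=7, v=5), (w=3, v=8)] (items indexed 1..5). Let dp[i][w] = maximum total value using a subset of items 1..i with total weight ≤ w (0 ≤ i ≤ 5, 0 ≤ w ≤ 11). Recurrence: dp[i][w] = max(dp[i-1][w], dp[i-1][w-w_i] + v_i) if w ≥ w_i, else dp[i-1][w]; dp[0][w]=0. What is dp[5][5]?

12

i\w   0   1   2   3   4   5   6   7   8   9  10  11
  0   0   0   0   0   0   0   0   0   0   0   0   0
  1   0   0   0   0   0   3   3   3   3   3   3   3
  2   0   0   4   4   4   4   4   7   7   7   7   7
  3   0   0   4   4   4   4   4   7   7  10  10  14
  4   0   0   4   4   4   4   4   7   7  10  10  14
  5   0   0   4   8   8  12  12  12  12  12  15  15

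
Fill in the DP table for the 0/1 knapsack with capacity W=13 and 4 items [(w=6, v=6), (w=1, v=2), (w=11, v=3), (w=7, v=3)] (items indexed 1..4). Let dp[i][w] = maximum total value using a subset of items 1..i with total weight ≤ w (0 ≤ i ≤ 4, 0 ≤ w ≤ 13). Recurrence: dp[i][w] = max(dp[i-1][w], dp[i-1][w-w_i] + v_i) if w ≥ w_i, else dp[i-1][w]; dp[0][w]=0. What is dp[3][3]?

i\w   0   1   2   3   4   5   6   7   8   9  10  11  12  13
  0   0   0   0   0   0   0   0   0   0   0   0   0   0   0
  1   0   0   0   0   0   0   6   6   6   6   6   6   6   6
  2   0   2   2   2   2   2   6   8   8   8   8   8   8   8
  3   0   2   2   2   2   2   6   8   8   8   8   8   8   8
  4   0   2   2   2   2   2   6   8   8   8   8   8   8   9

2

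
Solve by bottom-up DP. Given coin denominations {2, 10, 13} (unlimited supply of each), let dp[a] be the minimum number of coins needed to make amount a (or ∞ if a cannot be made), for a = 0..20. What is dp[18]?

 a  0  1  2  3  4  5  6  7  8  9 10 11 12 13 14 15 16 17 18 19 20
dp  0  -  1  -  2  -  3  -  4  -  1  -  2  1  3  2  4  3  5  4  2
(- denotes ∞ / unreachable)

5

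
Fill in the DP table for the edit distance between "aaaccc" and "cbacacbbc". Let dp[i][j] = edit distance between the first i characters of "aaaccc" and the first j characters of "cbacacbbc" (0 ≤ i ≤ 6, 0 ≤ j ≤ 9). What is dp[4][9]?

6

   ''  c  b  a  c  a  c  b  b  c
''  0  1  2  3  4  5  6  7  8  9
 a  1  1  2  2  3  4  5  6  7  8
 a  2  2  2  2  3  3  4  5  6  7
 a  3  3  3  2  3  3  4  5  6  7
 c  4  3  4  3  2  3  3  4  5  6
 c  5  4  4  4  3  3  3  4  5  5
 c  6  5  5  5  4  4  3  4  5  5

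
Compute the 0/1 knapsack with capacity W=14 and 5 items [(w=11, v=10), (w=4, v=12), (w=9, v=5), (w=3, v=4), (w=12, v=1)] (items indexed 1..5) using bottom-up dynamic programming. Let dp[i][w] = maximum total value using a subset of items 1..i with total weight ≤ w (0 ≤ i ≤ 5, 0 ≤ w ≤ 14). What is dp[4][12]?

16

i\w   0   1   2   3   4   5   6   7   8   9  10  11  12  13  14
  0   0   0   0   0   0   0   0   0   0   0   0   0   0   0   0
  1   0   0   0   0   0   0   0   0   0   0   0  10  10  10  10
  2   0   0   0   0  12  12  12  12  12  12  12  12  12  12  12
  3   0   0   0   0  12  12  12  12  12  12  12  12  12  17  17
  4   0   0   0   4  12  12  12  16  16  16  16  16  16  17  17
  5   0   0   0   4  12  12  12  16  16  16  16  16  16  17  17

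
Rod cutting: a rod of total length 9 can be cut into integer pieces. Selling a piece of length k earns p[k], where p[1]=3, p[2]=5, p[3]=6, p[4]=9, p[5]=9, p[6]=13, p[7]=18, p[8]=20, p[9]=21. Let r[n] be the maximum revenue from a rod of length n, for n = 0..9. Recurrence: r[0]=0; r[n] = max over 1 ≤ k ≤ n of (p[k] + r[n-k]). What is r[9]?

   n    0    1    2    3    4    5    6    7    8    9
r[n]    0    3    6    9   12   15   18   21   24   27

27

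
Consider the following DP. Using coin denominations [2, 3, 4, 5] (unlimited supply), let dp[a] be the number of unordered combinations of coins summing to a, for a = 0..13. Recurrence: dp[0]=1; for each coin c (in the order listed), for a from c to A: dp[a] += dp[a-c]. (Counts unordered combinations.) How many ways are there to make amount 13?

after  coin     0     1     2     3     4     5     6     7     8     9    10    11    12    13
          2     1     0     1     0     1     0     1     0     1     0     1     0     1     0
          3     1     0     1     1     1     1     2     1     2     2     2     2     3     2
          4     1     0     1     1     2     1     3     2     4     3     5     4     7     5
          5     1     0     1     1     2     2     3     3     5     5     7     7    10    10

10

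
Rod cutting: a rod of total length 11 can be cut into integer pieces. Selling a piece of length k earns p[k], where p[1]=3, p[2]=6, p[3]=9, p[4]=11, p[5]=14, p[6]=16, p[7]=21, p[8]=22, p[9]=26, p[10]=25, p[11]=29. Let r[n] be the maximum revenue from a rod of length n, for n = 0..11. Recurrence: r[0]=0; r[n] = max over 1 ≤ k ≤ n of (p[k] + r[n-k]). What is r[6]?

   n    0    1    2    3    4    5    6    7    8    9   10   11
r[n]    0    3    6    9   12   15   18   21   24   27   30   33

18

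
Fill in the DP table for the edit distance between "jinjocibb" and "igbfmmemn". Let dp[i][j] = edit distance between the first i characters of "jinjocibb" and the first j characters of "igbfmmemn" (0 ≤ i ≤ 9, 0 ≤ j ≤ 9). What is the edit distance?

9

   ''  i  g  b  f  m  m  e  m  n
''  0  1  2  3  4  5  6  7  8  9
 j  1  1  2  3  4  5  6  7  8  9
 i  2  1  2  3  4  5  6  7  8  9
 n  3  2  2  3  4  5  6  7  8  8
 j  4  3  3  3  4  5  6  7  8  9
 o  5  4  4  4  4  5  6  7  8  9
 c  6  5  5  5  5  5  6  7  8  9
 i  7  6  6  6  6  6  6  7  8  9
 b  8  7  7  6  7  7  7  7  8  9
 b  9  8  8  7  7  8  8  8  8  9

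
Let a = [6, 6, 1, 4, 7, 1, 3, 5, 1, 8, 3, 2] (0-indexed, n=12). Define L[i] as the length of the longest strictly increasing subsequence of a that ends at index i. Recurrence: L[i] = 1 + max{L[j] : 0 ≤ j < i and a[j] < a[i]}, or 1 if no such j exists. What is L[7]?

3

   i    0    1    2    3    4    5    6    7    8    9   10   11
a[i]    6    6    1    4    7    1    3    5    1    8    3    2
L[i]    1    1    1    2    3    1    2    3    1    4    2    2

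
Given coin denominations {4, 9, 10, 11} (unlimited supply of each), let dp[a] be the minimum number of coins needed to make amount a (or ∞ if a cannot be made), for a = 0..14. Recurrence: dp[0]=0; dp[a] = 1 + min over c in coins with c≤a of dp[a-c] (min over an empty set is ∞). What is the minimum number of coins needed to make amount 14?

2

 a  0  1  2  3  4  5  6  7  8  9 10 11 12 13 14
dp  0  -  -  -  1  -  -  -  2  1  1  1  3  2  2
(- denotes ∞ / unreachable)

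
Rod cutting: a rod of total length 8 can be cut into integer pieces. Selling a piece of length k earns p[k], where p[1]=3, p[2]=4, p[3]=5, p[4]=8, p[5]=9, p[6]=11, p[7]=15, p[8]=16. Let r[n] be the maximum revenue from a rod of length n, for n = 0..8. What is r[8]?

24

   n    0    1    2    3    4    5    6    7    8
r[n]    0    3    6    9   12   15   18   21   24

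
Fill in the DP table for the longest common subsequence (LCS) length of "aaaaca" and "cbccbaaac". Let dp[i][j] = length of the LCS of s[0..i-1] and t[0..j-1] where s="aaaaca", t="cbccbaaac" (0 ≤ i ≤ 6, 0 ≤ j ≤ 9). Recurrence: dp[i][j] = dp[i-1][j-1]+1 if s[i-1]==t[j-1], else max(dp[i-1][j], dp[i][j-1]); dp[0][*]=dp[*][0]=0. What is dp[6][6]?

2

   ''  c  b  c  c  b  a  a  a  c
''  0  0  0  0  0  0  0  0  0  0
 a  0  0  0  0  0  0  1  1  1  1
 a  0  0  0  0  0  0  1  2  2  2
 a  0  0  0  0  0  0  1  2  3  3
 a  0  0  0  0  0  0  1  2  3  3
 c  0  1  1  1  1  1  1  2  3  4
 a  0  1  1  1  1  1  2  2  3  4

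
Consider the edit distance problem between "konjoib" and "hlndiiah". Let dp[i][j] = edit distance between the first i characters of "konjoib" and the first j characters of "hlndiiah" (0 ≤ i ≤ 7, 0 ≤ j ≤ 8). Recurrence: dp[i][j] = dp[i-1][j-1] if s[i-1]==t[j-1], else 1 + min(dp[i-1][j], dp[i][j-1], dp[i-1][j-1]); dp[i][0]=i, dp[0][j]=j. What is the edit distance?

   ''  h  l  n  d  i  i  a  h
''  0  1  2  3  4  5  6  7  8
 k  1  1  2  3  4  5  6  7  8
 o  2  2  2  3  4  5  6  7  8
 n  3  3  3  2  3  4  5  6  7
 j  4  4  4  3  3  4  5  6  7
 o  5  5  5  4  4  4  5  6  7
 i  6  6  6  5  5  4  4  5  6
 b  7  7  7  6  6  5  5  5  6

6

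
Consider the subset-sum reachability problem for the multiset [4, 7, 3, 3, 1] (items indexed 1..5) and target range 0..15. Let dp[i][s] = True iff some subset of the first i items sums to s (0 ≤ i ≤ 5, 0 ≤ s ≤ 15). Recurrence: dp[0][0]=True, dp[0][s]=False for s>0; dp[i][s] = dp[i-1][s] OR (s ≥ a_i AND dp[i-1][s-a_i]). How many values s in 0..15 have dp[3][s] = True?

i\s   0   1   2   3   4   5   6   7   8   9  10  11  12  13  14  15
  0   T   F   F   F   F   F   F   F   F   F   F   F   F   F   F   F
  1   T   F   F   F   T   F   F   F   F   F   F   F   F   F   F   F
  2   T   F   F   F   T   F   F   T   F   F   F   T   F   F   F   F
  3   T   F   F   T   T   F   F   T   F   F   T   T   F   F   T   F
  4   T   F   F   T   T   F   T   T   F   F   T   T   F   T   T   F
  5   T   T   F   T   T   T   T   T   T   F   T   T   T   T   T   T

7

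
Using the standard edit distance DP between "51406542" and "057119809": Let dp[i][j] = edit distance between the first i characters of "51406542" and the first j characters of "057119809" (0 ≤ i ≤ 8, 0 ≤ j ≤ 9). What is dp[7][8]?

   ''  0  5  7  1  1  9  8  0  9
''  0  1  2  3  4  5  6  7  8  9
 5  1  1  1  2  3  4  5  6  7  8
 1  2  2  2  2  2  3  4  5  6  7
 4  3  3  3  3  3  3  4  5  6  7
 0  4  3  4  4  4  4  4  5  5  6
 6  5  4  4  5  5  5  5  5  6  6
 5  6  5  4  5  6  6  6  6  6  7
 4  7  6  5  5  6  7  7  7  7  7
 2  8  7  6  6  6  7  8  8  8  8

7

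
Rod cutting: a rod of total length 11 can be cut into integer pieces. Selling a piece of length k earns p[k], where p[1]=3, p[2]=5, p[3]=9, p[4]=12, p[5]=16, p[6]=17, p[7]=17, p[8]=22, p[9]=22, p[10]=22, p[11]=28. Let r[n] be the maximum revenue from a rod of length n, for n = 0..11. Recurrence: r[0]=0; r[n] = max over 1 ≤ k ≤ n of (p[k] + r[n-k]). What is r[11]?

   n    0    1    2    3    4    5    6    7    8    9   10   11
r[n]    0    3    6    9   12   16   19   22   25   28   32   35

35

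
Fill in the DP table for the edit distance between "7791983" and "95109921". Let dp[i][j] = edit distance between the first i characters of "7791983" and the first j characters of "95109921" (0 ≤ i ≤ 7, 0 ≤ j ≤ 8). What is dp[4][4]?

4

   ''  9  5  1  0  9  9  2  1
''  0  1  2  3  4  5  6  7  8
 7  1  1  2  3  4  5  6  7  8
 7  2  2  2  3  4  5  6  7  8
 9  3  2  3  3  4  4  5  6  7
 1  4  3  3  3  4  5  5  6  6
 9  5  4  4  4  4  4  5  6  7
 8  6  5  5  5  5  5  5  6  7
 3  7  6  6  6  6  6  6  6  7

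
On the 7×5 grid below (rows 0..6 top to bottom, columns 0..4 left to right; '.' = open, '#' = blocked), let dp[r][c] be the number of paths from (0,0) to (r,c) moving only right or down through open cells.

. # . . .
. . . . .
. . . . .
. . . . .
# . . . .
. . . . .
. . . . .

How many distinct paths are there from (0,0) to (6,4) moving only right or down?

111

r\c   0   1   2   3   4
  0   1   0   0   0   0
  1   1   1   1   1   1
  2   1   2   3   4   5
  3   1   3   6  10  15
  4   0   3   9  19  34
  5   0   3  12  31  65
  6   0   3  15  46 111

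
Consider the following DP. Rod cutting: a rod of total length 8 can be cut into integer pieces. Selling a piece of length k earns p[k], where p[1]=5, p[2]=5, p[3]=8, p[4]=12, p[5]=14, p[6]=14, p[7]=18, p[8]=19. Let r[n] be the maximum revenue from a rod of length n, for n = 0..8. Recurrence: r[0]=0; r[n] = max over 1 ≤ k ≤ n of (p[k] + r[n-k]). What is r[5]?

25

   n    0    1    2    3    4    5    6    7    8
r[n]    0    5   10   15   20   25   30   35   40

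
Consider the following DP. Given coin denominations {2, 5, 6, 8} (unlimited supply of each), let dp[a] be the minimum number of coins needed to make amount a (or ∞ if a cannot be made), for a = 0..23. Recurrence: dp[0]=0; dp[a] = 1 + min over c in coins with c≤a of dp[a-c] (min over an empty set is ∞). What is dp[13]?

 a  0  1  2  3  4  5  6  7  8  9 10 11 12 13 14 15 16 17 18 19 20 21 22 23
dp  0  -  1  -  2  1  1  2  1  3  2  2  2  2  2  3  2  3  3  3  3  3  3  4
(- denotes ∞ / unreachable)

2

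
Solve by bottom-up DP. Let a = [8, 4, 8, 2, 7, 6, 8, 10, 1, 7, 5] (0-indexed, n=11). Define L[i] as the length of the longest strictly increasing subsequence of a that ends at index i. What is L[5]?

   i    0    1    2    3    4    5    6    7    8    9   10
a[i]    8    4    8    2    7    6    8   10    1    7    5
L[i]    1    1    2    1    2    2    3    4    1    3    2

2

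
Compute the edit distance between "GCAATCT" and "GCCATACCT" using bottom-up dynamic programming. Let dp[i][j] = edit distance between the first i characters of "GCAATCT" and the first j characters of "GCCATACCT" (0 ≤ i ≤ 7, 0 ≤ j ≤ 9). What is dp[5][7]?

3

   ''  G  C  C  A  T  A  C  C  T
''  0  1  2  3  4  5  6  7  8  9
 G  1  0  1  2  3  4  5  6  7  8
 C  2  1  0  1  2  3  4  5  6  7
 A  3  2  1  1  1  2  3  4  5  6
 A  4  3  2  2  1  2  2  3  4  5
 T  5  4  3  3  2  1  2  3  4  4
 C  6  5  4  3  3  2  2  2  3  4
 T  7  6  5  4  4  3  3  3  3  3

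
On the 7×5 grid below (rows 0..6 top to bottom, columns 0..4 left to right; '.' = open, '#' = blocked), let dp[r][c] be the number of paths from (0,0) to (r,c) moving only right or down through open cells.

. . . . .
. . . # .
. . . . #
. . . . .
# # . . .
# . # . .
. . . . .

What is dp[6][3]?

26

r\c   0   1   2   3   4
  0   1   1   1   1   1
  1   1   2   3   0   1
  2   1   3   6   6   0
  3   1   4  10  16  16
  4   0   0  10  26  42
  5   0   0   0  26  68
  6   0   0   0  26  94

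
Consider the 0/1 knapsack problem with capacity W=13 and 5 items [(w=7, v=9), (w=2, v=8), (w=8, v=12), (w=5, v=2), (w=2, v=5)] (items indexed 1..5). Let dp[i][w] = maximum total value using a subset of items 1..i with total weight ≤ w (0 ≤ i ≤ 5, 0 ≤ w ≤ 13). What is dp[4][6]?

8

i\w   0   1   2   3   4   5   6   7   8   9  10  11  12  13
  0   0   0   0   0   0   0   0   0   0   0   0   0   0   0
  1   0   0   0   0   0   0   0   9   9   9   9   9   9   9
  2   0   0   8   8   8   8   8   9   9  17  17  17  17  17
  3   0   0   8   8   8   8   8   9  12  17  20  20  20  20
  4   0   0   8   8   8   8   8  10  12  17  20  20  20  20
  5   0   0   8   8  13  13  13  13  13  17  20  22  25  25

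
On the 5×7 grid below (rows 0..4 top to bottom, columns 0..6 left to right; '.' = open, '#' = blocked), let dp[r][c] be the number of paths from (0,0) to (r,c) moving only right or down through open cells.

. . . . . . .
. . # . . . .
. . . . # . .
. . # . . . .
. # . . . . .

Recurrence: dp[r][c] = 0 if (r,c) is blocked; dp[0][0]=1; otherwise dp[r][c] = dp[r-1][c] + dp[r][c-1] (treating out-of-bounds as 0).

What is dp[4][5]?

15

r\c   0   1   2   3   4   5   6
  0   1   1   1   1   1   1   1
  1   1   2   0   1   2   3   4
  2   1   3   3   4   0   3   7
  3   1   4   0   4   4   7  14
  4   1   0   0   4   8  15  29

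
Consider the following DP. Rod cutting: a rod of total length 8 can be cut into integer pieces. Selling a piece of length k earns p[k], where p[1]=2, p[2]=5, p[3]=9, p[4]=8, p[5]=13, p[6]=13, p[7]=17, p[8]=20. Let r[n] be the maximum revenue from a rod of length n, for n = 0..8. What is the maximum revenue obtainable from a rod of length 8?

   n    0    1    2    3    4    5    6    7    8
r[n]    0    2    5    9   11   14   18   20   23

23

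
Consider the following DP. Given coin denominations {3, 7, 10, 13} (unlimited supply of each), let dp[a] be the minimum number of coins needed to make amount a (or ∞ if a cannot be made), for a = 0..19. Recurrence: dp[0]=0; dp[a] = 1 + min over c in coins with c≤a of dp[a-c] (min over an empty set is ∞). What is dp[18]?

6

 a  0  1  2  3  4  5  6  7  8  9 10 11 12 13 14 15 16 17 18 19
dp  0  -  -  1  -  -  2  1  -  3  1  -  4  1  2  5  2  2  6  3
(- denotes ∞ / unreachable)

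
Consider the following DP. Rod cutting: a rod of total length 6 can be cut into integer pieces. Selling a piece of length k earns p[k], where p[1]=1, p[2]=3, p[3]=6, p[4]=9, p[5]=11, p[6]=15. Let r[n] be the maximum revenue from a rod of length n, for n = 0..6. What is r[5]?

   n    0    1    2    3    4    5    6
r[n]    0    1    3    6    9   11   15

11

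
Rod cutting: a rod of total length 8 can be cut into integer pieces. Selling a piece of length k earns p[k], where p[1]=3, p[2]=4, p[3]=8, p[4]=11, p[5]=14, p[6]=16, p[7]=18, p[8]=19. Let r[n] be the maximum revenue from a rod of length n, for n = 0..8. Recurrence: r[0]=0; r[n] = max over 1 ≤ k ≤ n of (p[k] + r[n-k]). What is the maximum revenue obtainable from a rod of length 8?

   n    0    1    2    3    4    5    6    7    8
r[n]    0    3    6    9   12   15   18   21   24

24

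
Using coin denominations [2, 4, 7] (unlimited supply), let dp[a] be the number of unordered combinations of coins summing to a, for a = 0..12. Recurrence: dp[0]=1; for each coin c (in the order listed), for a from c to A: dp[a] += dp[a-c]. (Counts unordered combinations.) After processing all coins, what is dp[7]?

1

after  coin     0     1     2     3     4     5     6     7     8     9    10    11    12
          2     1     0     1     0     1     0     1     0     1     0     1     0     1
          4     1     0     1     0     2     0     2     0     3     0     3     0     4
          7     1     0     1     0     2     0     2     1     3     1     3     2     4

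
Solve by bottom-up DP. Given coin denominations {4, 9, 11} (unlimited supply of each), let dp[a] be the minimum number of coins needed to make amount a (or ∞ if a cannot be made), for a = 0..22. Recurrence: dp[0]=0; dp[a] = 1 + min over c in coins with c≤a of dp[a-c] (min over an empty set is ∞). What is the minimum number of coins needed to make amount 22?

 a  0  1  2  3  4  5  6  7  8  9 10 11 12 13 14 15 16 17 18 19 20 21 22
dp  0  -  -  -  1  -  -  -  2  1  -  1  3  2  -  2  4  3  2  3  2  4  2
(- denotes ∞ / unreachable)

2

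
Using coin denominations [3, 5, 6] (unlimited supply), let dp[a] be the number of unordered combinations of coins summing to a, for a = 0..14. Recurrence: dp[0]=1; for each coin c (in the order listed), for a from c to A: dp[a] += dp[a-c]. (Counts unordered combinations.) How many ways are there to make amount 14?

after  coin     0     1     2     3     4     5     6     7     8     9    10    11    12    13    14
          3     1     0     0     1     0     0     1     0     0     1     0     0     1     0     0
          5     1     0     0     1     0     1     1     0     1     1     1     1     1     1     1
          6     1     0     0     1     0     1     2     0     1     2     1     2     3     1     2

2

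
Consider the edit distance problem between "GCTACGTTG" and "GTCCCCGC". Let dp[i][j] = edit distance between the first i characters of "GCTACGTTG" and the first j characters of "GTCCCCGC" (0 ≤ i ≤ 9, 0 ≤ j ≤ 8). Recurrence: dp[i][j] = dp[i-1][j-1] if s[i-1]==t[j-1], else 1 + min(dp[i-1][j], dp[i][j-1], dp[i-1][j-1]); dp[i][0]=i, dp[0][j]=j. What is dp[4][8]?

   ''  G  T  C  C  C  C  G  C
''  0  1  2  3  4  5  6  7  8
 G  1  0  1  2  3  4  5  6  7
 C  2  1  1  1  2  3  4  5  6
 T  3  2  1  2  2  3  4  5  6
 A  4  3  2  2  3  3  4  5  6
 C  5  4  3  2  2  3  3  4  5
 G  6  5  4  3  3  3  4  3  4
 T  7  6  5  4  4  4  4  4  4
 T  8  7  6  5  5  5  5  5  5
 G  9  8  7  6  6  6  6  5  6

6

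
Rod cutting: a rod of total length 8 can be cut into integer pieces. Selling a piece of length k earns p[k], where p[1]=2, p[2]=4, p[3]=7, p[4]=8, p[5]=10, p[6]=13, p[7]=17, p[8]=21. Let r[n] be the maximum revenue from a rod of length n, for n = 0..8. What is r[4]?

   n    0    1    2    3    4    5    6    7    8
r[n]    0    2    4    7    9   11   14   17   21

9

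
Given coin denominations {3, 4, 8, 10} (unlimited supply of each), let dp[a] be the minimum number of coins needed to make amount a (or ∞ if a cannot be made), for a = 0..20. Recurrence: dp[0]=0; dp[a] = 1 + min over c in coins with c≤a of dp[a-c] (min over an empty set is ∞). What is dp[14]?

2

 a  0  1  2  3  4  5  6  7  8  9 10 11 12 13 14 15 16 17 18 19 20
dp  0  -  -  1  1  -  2  2  1  3  1  2  2  2  2  3  2  3  2  3  2
(- denotes ∞ / unreachable)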